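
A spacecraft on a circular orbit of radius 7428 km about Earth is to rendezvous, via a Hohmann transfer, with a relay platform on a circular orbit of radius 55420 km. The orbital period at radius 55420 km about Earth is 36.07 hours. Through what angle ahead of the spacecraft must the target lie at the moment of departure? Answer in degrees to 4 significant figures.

From Kepler's third law T² = 4π²r³/μ at r = 55420 km, T = 36.07 hours = 36.07 × 3600 s = 1.29852×10^5 s: μ = 4π²r³/T² = 3.98531×10^5 km³/s².
The Hohmann ellipse has a_t = (r₁ + r₂)/2 = 31424 km.
The half-period of the transfer ellipse is t = π√(a_t³/μ) = 27721.1 s.
The target's mean motion on its circular orbit is ω₂ = √(μ/r₂³) = 4.83873×10^-5 rad/s.
Angle swept by the target during transfer: ω₂·t = 1.34135 rad = 76.854°.
Arrival is 180° from departure on the ellipse, so φ = 180° − 76.854° = 103.1°.

φ = 103.1°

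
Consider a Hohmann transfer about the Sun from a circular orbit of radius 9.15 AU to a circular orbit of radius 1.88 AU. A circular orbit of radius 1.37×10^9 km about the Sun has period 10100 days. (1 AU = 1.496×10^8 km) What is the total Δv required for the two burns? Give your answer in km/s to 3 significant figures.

Δv = 10.4 km/s

From Kepler's third law T² = 4π²r³/μ at r = 1.37×10^9 km, T = 10100 days = 10100 × 86400 s = 8.7264×10^8 s: μ = 4π²r³/T² = 1.33306×10^11 km³/s².
In km: r₁ = 9.15 × 1.496×10^8 = 1.36884×10^9 km; r₂ = 1.88 × 1.496×10^8 = 2.81248×10^8 km.
Semi-major axis of the transfer orbit: a_t = (1.36884×10^9 + 2.81248×10^8)/2 = 8.25044×10^8 km.
Circular speed at r₁: v₁ = √(μ/r₁) = √(1.33306×10^11/1.36884×10^9) = 9.8685 km/s.
On the transfer ellipse at r₁, vis-viva gives v_a = √[μ(2/r₁ − 1/a_t)] = 5.7618 km/s.
First burn Δv₁ = |v_a − v₁| = 4.107 km/s.
Circular speed at r₂: v₂ = √(μ/r₂) = 21.771126 km/s.
Transfer-orbit speed at r₂: v_p = √[μ(2/r₂ − 1/a_t)] = 28.042625 km/s.
Second burn Δv₂ = |v₂ − v_p| = 6.271 km/s.
Total Δv = Δv₁ + Δv₂ = 10.38 km/s.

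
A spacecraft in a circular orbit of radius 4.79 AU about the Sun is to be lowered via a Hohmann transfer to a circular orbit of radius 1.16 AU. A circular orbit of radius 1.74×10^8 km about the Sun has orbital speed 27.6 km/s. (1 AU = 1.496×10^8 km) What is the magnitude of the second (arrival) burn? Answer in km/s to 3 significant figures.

From the circular-orbit relation v² = μ/r at r = 1.74×10^8 km: μ = v²r = (27.6)² × 1.74×10^8 = 1.32546×10^11 km³/s².
In km: r₁ = 4.79 × 1.496×10^8 = 7.16584×10^8 km; r₂ = 1.16 × 1.496×10^8 = 1.73536×10^8 km.
Semi-major axis of the transfer orbit: a_t = (7.16584×10^8 + 1.73536×10^8)/2 = 4.4506×10^8 km.
On the circular orbit at r = 1.73536×10^8 km, v_c = √(μ/r) = 27.637 km/s.
Transfer-orbit speed at the same r (vis-viva, a = a_t): v_t = √[μ(2/r − 1/a_t)] = 35.068 km/s.
Δv₂ = |v_t − v_c| = |35.068 − 27.637| = 7.431 km/s.

Δv₂ = 7.43 km/s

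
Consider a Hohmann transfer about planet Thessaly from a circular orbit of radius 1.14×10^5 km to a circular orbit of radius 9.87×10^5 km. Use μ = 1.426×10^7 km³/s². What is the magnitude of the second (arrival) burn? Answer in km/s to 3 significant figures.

Δv₂ = 2.07 km/s

Semi-major axis of the transfer orbit: a_t = (1.140×10^5 + 9.870×10^5)/2 = 5.505×10^5 km.
Circular speed at r = 9.870×10^5 km: v_c = √(μ/r) = 3.801 km/s.
Transfer-orbit speed at the same r (vis-viva, a = a_t): v_t = √[μ(2/r − 1/a_t)] = 1.730 km/s.
Δv₂ = |v_t − v_c| = |1.730 − 3.801| = 2.071 km/s.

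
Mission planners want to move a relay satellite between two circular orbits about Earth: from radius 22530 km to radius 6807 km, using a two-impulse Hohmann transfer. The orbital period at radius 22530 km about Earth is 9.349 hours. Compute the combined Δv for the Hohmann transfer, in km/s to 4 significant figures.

Δv = 3.172 km/s

From Kepler's third law T² = 4π²r³/μ at r = 22530 km, T = 9.349 hours = 9.349 × 3600 s = 33656.4 s: μ = 4π²r³/T² = 3.98573×10^5 km³/s².
Semi-major axis of the transfer orbit: a_t = (22530 + 6807)/2 = 14668.5 km.
At r₁ the circular-orbit speed is v₁ = √(μ/r₁) = 4.206 km/s.
On the transfer ellipse at r₁, vis-viva gives v_a = √[μ(2/r₁ − 1/a_t)] = 2.865 km/s.
First burn Δv₁ = |v_a − v₁| = 1.341 km/s.
At r₂, v₂ = √(μ/r₂) = 7.652 km/s.
Transfer-orbit speed at r₂: v_p = √[μ(2/r₂ − 1/a_t)] = 9.483 km/s.
Second burn Δv₂ = |v₂ − v_p| = 1.831 km/s.
Total Δv = Δv₁ + Δv₂ = 3.172 km/s.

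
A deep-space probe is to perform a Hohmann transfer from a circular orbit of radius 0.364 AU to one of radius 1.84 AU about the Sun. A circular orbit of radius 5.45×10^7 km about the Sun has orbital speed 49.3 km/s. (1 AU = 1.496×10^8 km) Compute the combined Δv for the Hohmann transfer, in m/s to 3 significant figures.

From the circular-orbit relation v² = μ/r at r = 5.45×10^7 km: μ = v²r = (49.3)² × 5.45×10^7 = 1.32462×10^11 km³/s².
In km: r₁ = 0.364 × 1.496×10^8 = 5.44544×10^7 km; r₂ = 1.84 × 1.496×10^8 = 2.75264×10^8 km.
The Hohmann ellipse has a_t = (r₁ + r₂)/2 = 1.648592×10^8 km.
Circular speed at r₁: v₁ = √(μ/r₁) = √(1.32462×10^11/5.44544×10^7) = 49.32 km/s.
Transfer-orbit speed at r₁ (v² = μ(2/r − 1/a)): v_p = √[μ(2/r₁ − 1/a_t)] = 63.73 km/s.
First burn Δv₁ = |v_p − v₁| = 14.41 km/s.
Circular speed at r₂: v₂ = √(μ/r₂) = 21.937 km/s.
Transfer-orbit speed at r₂: v_a = √[μ(2/r₂ − 1/a_t)] = 12.608 km/s.
Second burn Δv₂ = |v₂ − v_a| = 9.329 km/s.
Total Δv = Δv₁ + Δv₂ = 23.74 km/s.

Δv = 23700 m/s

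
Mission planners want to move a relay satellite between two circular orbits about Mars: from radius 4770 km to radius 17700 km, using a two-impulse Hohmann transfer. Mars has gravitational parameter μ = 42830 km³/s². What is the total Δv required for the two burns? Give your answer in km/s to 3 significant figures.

Δv = 1.31 km/s

Transfer-ellipse semi-major axis a_t = (r₁ + r₂)/2 = (4770 + 17700)/2 = 11235 km.
Circular speed at r₁: v₁ = √(μ/r₁) = √(42830/4770) = 2.9965 km/s.
On the transfer ellipse at r₁, vis-viva gives v_p = √[μ(2/r₁ − 1/a_t)] = 3.7611 km/s.
First burn Δv₁ = |v_p − v₁| = 0.7646 km/s.
At r₂, v₂ = √(μ/r₂) = 1.556 km/s.
Transfer-orbit speed at r₂: v_a = √[μ(2/r₂ − 1/a_t)] = 1.014 km/s.
Second burn Δv₂ = |v₂ − v_a| = 0.5420 km/s.
Total Δv = Δv₁ + Δv₂ = 1.307 km/s.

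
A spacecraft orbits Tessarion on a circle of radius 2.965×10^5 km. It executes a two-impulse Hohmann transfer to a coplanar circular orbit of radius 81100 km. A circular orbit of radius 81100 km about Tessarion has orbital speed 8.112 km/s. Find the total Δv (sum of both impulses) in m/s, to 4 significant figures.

Δv = 3516 m/s

From the circular-orbit relation v² = μ/r at r = 81100 km: μ = v²r = (8.112)² × 81100 = 5.33675×10^6 km³/s².
Transfer-ellipse semi-major axis a_t = (r₁ + r₂)/2 = (2.965×10^5 + 81100)/2 = 1.888×10^5 km.
At r₁ the circular-orbit speed is v₁ = √(μ/r₁) = 4.243 km/s.
Transfer-orbit speed at r₁ (vis-viva equation): v_a = √[μ(2/r₁ − 1/a_t)] = 2.781 km/s.
First burn Δv₁ = |v_a − v₁| = 1.462 km/s.
At r₂, v₂ = √(μ/r₂) = 8.1120 km/s.
Transfer-orbit speed at r₂: v_p = √[μ(2/r₂ − 1/a_t)] = 10.166 km/s.
Second burn Δv₂ = |v₂ − v_p| = 2.054 km/s.
Total Δv = Δv₁ + Δv₂ = 3.516 km/s.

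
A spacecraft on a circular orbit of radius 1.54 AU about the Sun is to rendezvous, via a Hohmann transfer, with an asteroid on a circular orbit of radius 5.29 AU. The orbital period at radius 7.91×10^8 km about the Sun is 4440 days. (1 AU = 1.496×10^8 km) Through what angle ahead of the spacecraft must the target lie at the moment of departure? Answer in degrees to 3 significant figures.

From Kepler's third law T² = 4π²r³/μ at r = 7.91×10^8 km, T = 4440 days = 4440 × 86400 s = 3.83616×10^8 s: μ = 4π²r³/T² = 1.32769×10^11 km³/s².
In km: r₁ = 1.54 × 1.496×10^8 = 2.30384×10^8 km; r₂ = 5.29 × 1.496×10^8 = 7.91384×10^8 km.
Semi-major axis of the transfer orbit: a_t = (2.30384×10^8 + 7.91384×10^8)/2 = 5.10884×10^8 km.
The half-period of the transfer ellipse is t = π√(a_t³/μ) = 9.9560×10^7 s.
Target angular speed ω₂ = √(μ/r₂³) = 1.6367×10^-8 rad/s.
Angle swept by the target during transfer: ω₂·t = 1.6295 rad = 93.36°.
The spacecraft traverses 180° on the transfer ellipse, so the target must lead by 180° − 93.36° = 86.6°.

φ = 86.6°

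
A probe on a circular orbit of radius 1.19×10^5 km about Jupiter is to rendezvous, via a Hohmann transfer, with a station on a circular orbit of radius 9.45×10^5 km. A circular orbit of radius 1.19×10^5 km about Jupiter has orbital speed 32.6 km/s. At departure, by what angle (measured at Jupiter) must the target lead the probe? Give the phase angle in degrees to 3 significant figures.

From the circular-orbit relation v² = μ/r at r = 1.19×10^5 km: μ = v²r = (32.6)² × 1.19×10^5 = 1.26468×10^8 km³/s².
Transfer-ellipse semi-major axis a_t = (r₁ + r₂)/2 = (1.190×10^5 + 9.450×10^5)/2 = 5.320×10^5 km.
Transfer time t = π√(a_t³/μ) = 1.084×10^5 s.
Target angular speed ω₂ = √(μ/r₂³) = 1.224×10^-5 rad/s.
Angle swept by the target during transfer: ω₂·t = 1.327 rad = 76.03°.
Arrival is 180° from departure on the ellipse, so φ = 180° − 76.03° = 104°.

φ = 104°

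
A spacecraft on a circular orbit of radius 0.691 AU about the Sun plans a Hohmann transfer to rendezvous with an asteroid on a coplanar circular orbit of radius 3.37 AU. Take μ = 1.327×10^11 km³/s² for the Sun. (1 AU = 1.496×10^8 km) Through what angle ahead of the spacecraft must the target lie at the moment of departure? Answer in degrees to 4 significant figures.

In km: r₁ = 0.691 × 1.496×10^8 = 1.033736×10^8 km; r₂ = 3.37 × 1.496×10^8 = 5.04152×10^8 km.
The Hohmann ellipse has a_t = (r₁ + r₂)/2 = 3.037628×10^8 km.
The half-period of the transfer ellipse is t = π√(a_t³/μ) = 4.566×10^7 s.
The target's mean motion on its circular orbit is ω₂ = √(μ/r₂³) = 3.218×10^-8 rad/s.
Angle swept by the target during transfer: ω₂·t = 1.4693 rad = 84.18°.
Arrival is 180° from departure on the ellipse, so φ = 180° − 84.18° = 95.82°.

φ = 95.82°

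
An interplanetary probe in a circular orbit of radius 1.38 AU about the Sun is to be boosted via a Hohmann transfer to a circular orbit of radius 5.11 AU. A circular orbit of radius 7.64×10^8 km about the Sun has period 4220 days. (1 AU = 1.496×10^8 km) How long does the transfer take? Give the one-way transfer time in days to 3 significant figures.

t = 1070 days

From Kepler's third law T² = 4π²r³/μ at r = 7.64×10^8 km, T = 4220 days = 4220 × 86400 s = 3.64608×10^8 s: μ = 4π²r³/T² = 1.32430×10^11 km³/s².
In km: r₁ = 1.38 × 1.496×10^8 = 2.06448×10^8 km; r₂ = 5.11 × 1.496×10^8 = 7.64456×10^8 km.
Transfer-ellipse semi-major axis a_t = (r₁ + r₂)/2 = (2.06448×10^8 + 7.64456×10^8)/2 = 4.85452×10^8 km.
Half the transfer-orbit period gives t = π√(a_t³/μ) = 9.234×10^7 s.
Converting: 9.234×10^7 s ÷ 86400 s/day = 1070 days.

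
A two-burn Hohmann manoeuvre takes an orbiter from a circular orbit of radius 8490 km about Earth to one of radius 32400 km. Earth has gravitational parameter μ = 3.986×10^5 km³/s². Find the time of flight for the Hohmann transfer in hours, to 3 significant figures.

The Hohmann ellipse has a_t = (r₁ + r₂)/2 = 20445 km.
Half the transfer-orbit period gives t = π√(a_t³/μ) = 14550 s.
Converting: 14550 s ÷ 3600 s/hour = 4.04 hours.

t = 4.04 hours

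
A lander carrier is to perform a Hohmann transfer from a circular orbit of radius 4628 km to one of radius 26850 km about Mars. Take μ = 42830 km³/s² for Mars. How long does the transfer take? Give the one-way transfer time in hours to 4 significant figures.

Semi-major axis of the transfer orbit: a_t = (4628 + 26850)/2 = 15739 km.
Half the transfer-orbit period gives t = π√(a_t³/μ) = 29974 s.
Converting: 29974 s ÷ 3600 s/hour = 8.326 hours.

t = 8.326 hours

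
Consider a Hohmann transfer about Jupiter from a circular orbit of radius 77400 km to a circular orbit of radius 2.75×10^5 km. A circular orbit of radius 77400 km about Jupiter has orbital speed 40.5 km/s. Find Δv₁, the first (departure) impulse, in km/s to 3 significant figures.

Δv₁ = 10.1 km/s

From the circular-orbit relation v² = μ/r at r = 77400 km: μ = v²r = (40.5)² × 77400 = 1.26955×10^8 km³/s².
Semi-major axis of the transfer orbit: a_t = (77400 + 2.750×10^5)/2 = 1.762×10^5 km.
Circular speed at r = 77400 km: v_c = √(μ/r) = 40.50 km/s.
Transfer-orbit speed at the same r (vis-viva, a = a_t): v_t = √[μ(2/r − 1/a_t)] = 50.60 km/s.
Δv₁ = |v_t − v_c| = |50.60 − 40.50| = 10.10 km/s.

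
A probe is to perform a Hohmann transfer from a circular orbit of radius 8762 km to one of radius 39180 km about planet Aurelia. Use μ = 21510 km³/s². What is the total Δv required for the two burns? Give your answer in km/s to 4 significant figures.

Semi-major axis of the transfer orbit: a_t = (8762 + 39180)/2 = 23971 km.
Circular speed at r₁: v₁ = √(μ/r₁) = √(21510/8762) = 1.5668 km/s.
On the transfer ellipse at r₁, vis-viva equation gives v_p = √[μ(2/r₁ − 1/a_t)] = 2.0031 km/s.
First burn Δv₁ = |v_p − v₁| = 0.4363 km/s.
Circular speed at r₂: v₂ = √(μ/r₂) = 0.74095 km/s.
Transfer-orbit speed at r₂: v_a = √[μ(2/r₂ − 1/a_t)] = 0.44797 km/s.
Second burn Δv₂ = |v₂ − v_a| = 0.2930 km/s.
Total Δv = Δv₁ + Δv₂ = 0.7293 km/s.

Δv = 0.7293 km/s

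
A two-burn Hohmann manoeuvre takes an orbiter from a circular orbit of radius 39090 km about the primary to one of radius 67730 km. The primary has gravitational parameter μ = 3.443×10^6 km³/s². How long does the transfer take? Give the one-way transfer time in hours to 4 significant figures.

Semi-major axis of the transfer orbit: a_t = (39090 + 67730)/2 = 53410 km.
By Kepler's third law the transfer-orbit period is T = 2π√(a_t³/μ), so t = T/2 = 20899 s.
Converting: 20899 s ÷ 3600 s/hour = 5.805 hours.

t = 5.805 hours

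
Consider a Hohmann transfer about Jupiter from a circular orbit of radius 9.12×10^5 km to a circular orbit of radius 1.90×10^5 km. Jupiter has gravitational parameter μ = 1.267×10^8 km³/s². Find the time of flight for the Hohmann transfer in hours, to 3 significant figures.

t = 31.7 hours

Transfer-ellipse semi-major axis a_t = (r₁ + r₂)/2 = (9.120×10^5 + 1.900×10^5)/2 = 5.510×10^5 km.
Half the transfer-orbit period gives t = π√(a_t³/μ) = 1.142×10^5 s.
Converting: 1.142×10^5 s ÷ 3600 s/hour = 31.7 hours.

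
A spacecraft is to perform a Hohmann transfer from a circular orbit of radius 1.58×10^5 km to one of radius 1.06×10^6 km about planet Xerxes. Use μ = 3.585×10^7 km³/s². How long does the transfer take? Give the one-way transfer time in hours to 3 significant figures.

t = 69.3 hours

Semi-major axis of the transfer orbit: a_t = (1.580×10^5 + 1.060×10^6)/2 = 6.090×10^5 km.
By Kepler's third law the transfer-orbit period is T = 2π√(a_t³/μ), so t = T/2 = 2.494×10^5 s.
Converting: 2.494×10^5 s ÷ 3600 s/hour = 69.3 hours.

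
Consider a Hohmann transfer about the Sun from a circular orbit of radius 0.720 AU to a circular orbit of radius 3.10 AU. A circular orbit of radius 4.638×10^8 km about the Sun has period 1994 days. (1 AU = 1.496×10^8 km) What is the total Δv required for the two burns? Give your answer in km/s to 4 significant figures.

Δv = 16.15 km/s

From Kepler's third law T² = 4π²r³/μ at r = 4.638×10^8 km, T = 1994 days = 1994 × 86400 s = 1.722816×10^8 s: μ = 4π²r³/T² = 1.32701×10^11 km³/s².
In km: r₁ = 0.720 × 1.496×10^8 = 1.07712×10^8 km; r₂ = 3.10 × 1.496×10^8 = 4.6376×10^8 km.
Transfer-ellipse semi-major axis a_t = (r₁ + r₂)/2 = (1.07712×10^8 + 4.6376×10^8)/2 = 2.85736×10^8 km.
At r₁ the circular-orbit speed is v₁ = √(μ/r₁) = 35.100 km/s.
On the transfer ellipse at r₁, v² = μ(2/r − 1/a) gives v_p = √[μ(2/r₁ − 1/a_t)] = 44.717 km/s.
First burn Δv₁ = |v_p − v₁| = 9.617 km/s.
At r₂, v₂ = √(μ/r₂) = 16.92 km/s.
Transfer-orbit speed at r₂: v_a = √[μ(2/r₂ − 1/a_t)] = 10.39 km/s.
Second burn Δv₂ = |v₂ − v_a| = 6.530 km/s.
Δv = Δv₁ + Δv₂ = 9.617 + 6.530 = 16.15 km/s.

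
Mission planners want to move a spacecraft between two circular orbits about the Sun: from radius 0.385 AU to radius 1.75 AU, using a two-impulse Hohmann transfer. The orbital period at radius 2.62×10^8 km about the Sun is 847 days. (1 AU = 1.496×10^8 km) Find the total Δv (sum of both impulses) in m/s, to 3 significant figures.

From Kepler's third law T² = 4π²r³/μ at r = 2.62×10^8 km, T = 847 days = 847 × 86400 s = 7.31808×10^7 s: μ = 4π²r³/T² = 1.32577×10^11 km³/s².
In km: r₁ = 0.385 × 1.496×10^8 = 5.7596×10^7 km; r₂ = 1.75 × 1.496×10^8 = 2.618×10^8 km.
Transfer-ellipse semi-major axis a_t = (r₁ + r₂)/2 = (5.7596×10^7 + 2.618×10^8)/2 = 1.59698×10^8 km.
Circular speed at r₁: v₁ = √(μ/r₁) = √(1.32577×10^11/5.7596×10^7) = 47.98 km/s.
Transfer-orbit speed at r₁ (vis-viva equation): v_p = √[μ(2/r₁ − 1/a_t)] = 61.43 km/s.
First burn Δv₁ = |v_p − v₁| = 13.45 km/s.
Circular speed at r₂: v₂ = √(μ/r₂) = 22.503 km/s.
Transfer-orbit speed at r₂: v_a = √[μ(2/r₂ − 1/a_t)] = 13.514 km/s.
Second burn Δv₂ = |v₂ − v_a| = 8.989 km/s.
Total Δv = Δv₁ + Δv₂ = 22.44 km/s.

Δv = 22400 m/s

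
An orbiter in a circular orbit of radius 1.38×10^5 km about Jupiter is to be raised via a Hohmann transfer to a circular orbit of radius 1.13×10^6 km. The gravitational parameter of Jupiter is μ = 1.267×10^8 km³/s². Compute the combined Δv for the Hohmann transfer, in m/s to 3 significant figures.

Δv = 15800 m/s

Transfer-ellipse semi-major axis a_t = (r₁ + r₂)/2 = (1.380×10^5 + 1.130×10^6)/2 = 6.340×10^5 km.
Circular speed at r₁: v₁ = √(μ/r₁) = √(1.267×10^8/1.380×10^5) = 30.30 km/s.
On the transfer ellipse at r₁, v² = μ(2/r − 1/a) gives v_p = √[μ(2/r₁ − 1/a_t)] = 40.45 km/s.
First burn Δv₁ = |v_p − v₁| = 10.15 km/s.
Circular speed at r₂: v₂ = √(μ/r₂) = 10.589 km/s.
Transfer-orbit speed at r₂: v_a = √[μ(2/r₂ − 1/a_t)] = 4.9402 km/s.
Second burn Δv₂ = |v₂ − v_a| = 5.649 km/s.
Δv = Δv₁ + Δv₂ = 10.15 + 5.649 = 15.80 km/s.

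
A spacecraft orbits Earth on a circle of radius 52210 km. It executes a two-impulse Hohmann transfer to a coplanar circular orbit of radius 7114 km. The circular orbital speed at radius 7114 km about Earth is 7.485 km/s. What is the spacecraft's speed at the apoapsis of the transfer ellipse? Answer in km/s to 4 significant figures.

From the circular-orbit relation v² = μ/r at r = 7114 km: μ = v²r = (7.485)² × 7114 = 3.98563×10^5 km³/s².
The Hohmann ellipse has a_t = (r₁ + r₂)/2 = 29662 km.
At apoapsis, r = 52210 km.
From the vis-viva equation, v = √[μ(2/r − 1/a_t)] = 1.353 km/s.

v = 1.353 km/s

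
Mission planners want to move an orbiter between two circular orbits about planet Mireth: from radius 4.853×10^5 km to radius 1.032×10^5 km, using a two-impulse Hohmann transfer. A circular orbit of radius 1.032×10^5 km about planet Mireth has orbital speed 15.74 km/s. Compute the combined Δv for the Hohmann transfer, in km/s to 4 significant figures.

Δv = 7.434 km/s

From the circular-orbit relation v² = μ/r at r = 1.032×10^5 km: μ = v²r = (15.74)² × 1.032×10^5 = 2.55676×10^7 km³/s².
The Hohmann ellipse has a_t = (r₁ + r₂)/2 = 2.9425×10^5 km.
Circular speed at r₁: v₁ = √(μ/r₁) = √(2.55676×10^7/4.853×10^5) = 7.2584 km/s.
Transfer-orbit speed at r₁ (v² = μ(2/r − 1/a)): v_a = √[μ(2/r₁ − 1/a_t)] = 4.2985 km/s.
First burn Δv₁ = |v_a − v₁| = 2.960 km/s.
At r₂, v₂ = √(μ/r₂) = 15.740 km/s.
Transfer-orbit speed at r₂: v_p = √[μ(2/r₂ − 1/a_t)] = 20.214 km/s.
Second burn Δv₂ = |v₂ − v_p| = 4.474 km/s.
Δv = Δv₁ + Δv₂ = 2.960 + 4.474 = 7.434 km/s.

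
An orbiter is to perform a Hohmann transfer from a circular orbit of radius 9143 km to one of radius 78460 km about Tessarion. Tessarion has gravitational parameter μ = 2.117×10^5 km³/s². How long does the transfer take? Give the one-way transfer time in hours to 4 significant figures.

t = 17.39 hours

The Hohmann ellipse has a_t = (r₁ + r₂)/2 = 43801.5 km.
Half the transfer-orbit period gives t = π√(a_t³/μ) = 62590 s.
Converting: 62590 s ÷ 3600 s/hour = 17.39 hours.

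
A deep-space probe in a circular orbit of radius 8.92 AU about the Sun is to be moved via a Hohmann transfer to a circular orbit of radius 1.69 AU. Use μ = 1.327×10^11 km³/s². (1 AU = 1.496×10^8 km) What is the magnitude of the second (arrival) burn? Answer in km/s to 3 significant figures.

In km: r₁ = 8.92 × 1.496×10^8 = 1.334432×10^9 km; r₂ = 1.69 × 1.496×10^8 = 2.52824×10^8 km.
The Hohmann ellipse has a_t = (r₁ + r₂)/2 = 7.93628×10^8 km.
Circular speed at r = 2.52824×10^8 km: v_c = √(μ/r) = 22.910 km/s.
Vis-viva on the transfer ellipse at r = 2.52824×10^8 km gives v_t = √[μ(2/r − 1/a_t)] = 29.707 km/s.
Δv₂ = |v_t − v_c| = |29.707 − 22.910| = 6.797 km/s.

Δv₂ = 6.80 km/s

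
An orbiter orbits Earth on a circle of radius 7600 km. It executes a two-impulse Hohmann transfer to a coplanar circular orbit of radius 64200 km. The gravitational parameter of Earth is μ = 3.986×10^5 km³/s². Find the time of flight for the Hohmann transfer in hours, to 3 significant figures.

t = 9.40 hours

Transfer-ellipse semi-major axis a_t = (r₁ + r₂)/2 = (7600 + 64200)/2 = 35900 km.
Transfer time t = π√(a_t³/μ) = π√((35900)³ / 3.986×10^5) = 33850 s.
Converting: 33850 s ÷ 3600 s/hour = 9.40 hours.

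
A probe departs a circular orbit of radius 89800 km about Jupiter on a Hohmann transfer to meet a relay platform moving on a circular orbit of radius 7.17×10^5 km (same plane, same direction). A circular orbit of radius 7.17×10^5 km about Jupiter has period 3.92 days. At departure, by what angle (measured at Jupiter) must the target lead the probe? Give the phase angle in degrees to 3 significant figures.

From Kepler's third law T² = 4π²r³/μ at r = 7.17×10^5 km, T = 3.92 days = 3.92 × 86400 s = 3.38688×10^5 s: μ = 4π²r³/T² = 1.26858×10^8 km³/s².
The Hohmann ellipse has a_t = (r₁ + r₂)/2 = 4.034×10^5 km.
Transfer time t = π√(a_t³/μ) = 71470 s.
The target's mean motion on its circular orbit is ω₂ = √(μ/r₂³) = 1.855×10^-5 rad/s.
Angle swept by the target during transfer: ω₂·t = 1.3258 rad = 75.96°.
Arrival is 180° from departure on the ellipse, so φ = 180° − 75.96° = 104°.

φ = 104°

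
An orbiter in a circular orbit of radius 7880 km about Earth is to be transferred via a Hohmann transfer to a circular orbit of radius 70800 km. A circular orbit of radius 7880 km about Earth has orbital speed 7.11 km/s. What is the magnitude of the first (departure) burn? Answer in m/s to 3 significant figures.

Δv₁ = 2430 m/s

From the circular-orbit relation v² = μ/r at r = 7880 km: μ = v²r = (7.11)² × 7880 = 3.98351×10^5 km³/s².
The Hohmann ellipse has a_t = (r₁ + r₂)/2 = 39340 km.
Circular speed at r = 7880 km: v_c = √(μ/r) = 7.110 km/s.
Transfer-orbit speed at the same r (vis-viva, a = a_t): v_t = √[μ(2/r − 1/a_t)] = 9.538 km/s.
Δv₁ = |v_t − v_c| = |9.538 − 7.110| = 2.428 km/s.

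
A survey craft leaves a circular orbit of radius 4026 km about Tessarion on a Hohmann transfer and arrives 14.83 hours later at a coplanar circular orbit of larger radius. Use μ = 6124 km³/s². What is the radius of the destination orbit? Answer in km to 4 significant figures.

Transfer time t = 14.83 hours = 53388 s, and t = π√(a_t³/μ).
So a_t = (μ t²/π²)^(1/3) = (6124 × (53388)² / π²)^(1/3) = 12093 km.
Since a_t = (r₁ + r₂)/2, r₂ = 2a_t − r₁ = 2×12093 − 4026 = 20160 km.

r₂ = 20160 km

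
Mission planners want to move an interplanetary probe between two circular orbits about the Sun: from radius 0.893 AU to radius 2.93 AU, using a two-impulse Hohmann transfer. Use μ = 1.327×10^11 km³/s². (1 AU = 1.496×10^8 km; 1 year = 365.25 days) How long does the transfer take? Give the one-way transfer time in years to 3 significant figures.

t = 1.32 years

In km: r₁ = 0.893 × 1.496×10^8 = 1.335928×10^8 km; r₂ = 2.93 × 1.496×10^8 = 4.38328×10^8 km.
The Hohmann ellipse has a_t = (r₁ + r₂)/2 = 2.859604×10^8 km.
Transfer time t = π√(a_t³/μ) = π√((2.859604×10^8)³ / 1.327×10^11) = 4.170×10^7 s.
Converting: 4.170×10^7 s ÷ 3.15576×10^7 s/year (365.25 × 86400) = 1.32 years.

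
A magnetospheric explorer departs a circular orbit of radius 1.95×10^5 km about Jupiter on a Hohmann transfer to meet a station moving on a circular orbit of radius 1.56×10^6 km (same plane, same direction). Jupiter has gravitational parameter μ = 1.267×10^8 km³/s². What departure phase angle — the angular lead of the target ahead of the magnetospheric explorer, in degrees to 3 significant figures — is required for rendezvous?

φ = 104°

Semi-major axis of the transfer orbit: a_t = (1.950×10^5 + 1.560×10^6)/2 = 8.775×10^5 km.
The half-period of the transfer ellipse is t = π√(a_t³/μ) = 2.2942×10^5 s.
The target's mean motion on its circular orbit is ω₂ = √(μ/r₂³) = 5.7770×10^-6 rad/s.
Angle swept by the target during transfer: ω₂·t = 1.3254 rad = 75.94°.
The magnetospheric explorer traverses 180° on the transfer ellipse, so the target must lead by 180° − 75.94° = 104°.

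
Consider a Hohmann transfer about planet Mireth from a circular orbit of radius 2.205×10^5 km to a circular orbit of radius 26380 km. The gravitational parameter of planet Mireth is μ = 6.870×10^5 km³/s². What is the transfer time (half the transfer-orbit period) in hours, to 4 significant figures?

Transfer-ellipse semi-major axis a_t = (r₁ + r₂)/2 = (2.205×10^5 + 26380)/2 = 1.2344×10^5 km.
Half the transfer-orbit period gives t = π√(a_t³/μ) = 1.6438×10^5 s.
Converting: 1.6438×10^5 s ÷ 3600 s/hour = 45.66 hours.

t = 45.66 hours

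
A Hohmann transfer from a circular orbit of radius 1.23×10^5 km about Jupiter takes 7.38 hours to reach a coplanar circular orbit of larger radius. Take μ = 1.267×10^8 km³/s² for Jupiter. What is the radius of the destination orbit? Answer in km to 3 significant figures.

r₂ = 2.94×10^5 km

Transfer time t = 7.38 hours = 26568 s, and t = π√(a_t³/μ).
So a_t = (μ t²/π²)^(1/3) = (1.267×10^8 × (26568)² / π²)^(1/3) = 2.0848×10^5 km.
Since a_t = (r₁ + r₂)/2, r₂ = 2a_t − r₁ = 2×2.0848×10^5 − 1.230×10^5 = 2.9396×10^5 km.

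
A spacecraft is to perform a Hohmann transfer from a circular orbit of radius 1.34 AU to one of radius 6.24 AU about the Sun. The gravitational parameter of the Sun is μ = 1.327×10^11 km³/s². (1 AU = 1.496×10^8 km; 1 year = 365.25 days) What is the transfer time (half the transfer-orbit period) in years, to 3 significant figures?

In km: r₁ = 1.34 × 1.496×10^8 = 2.00464×10^8 km; r₂ = 6.24 × 1.496×10^8 = 9.33504×10^8 km.
Transfer-ellipse semi-major axis a_t = (r₁ + r₂)/2 = (2.00464×10^8 + 9.33504×10^8)/2 = 5.66984×10^8 km.
By Kepler's third law the transfer-orbit period is T = 2π√(a_t³/μ), so t = T/2 = 1.164×10^8 s.
Converting: 1.164×10^8 s ÷ 3.15576×10^7 s/year (365.25 × 86400) = 3.69 years.

t = 3.69 years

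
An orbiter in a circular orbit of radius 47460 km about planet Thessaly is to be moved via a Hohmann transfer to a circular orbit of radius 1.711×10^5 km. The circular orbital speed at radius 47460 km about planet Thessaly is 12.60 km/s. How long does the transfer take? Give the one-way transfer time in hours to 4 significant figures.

From the circular-orbit relation v² = μ/r at r = 47460 km: μ = v²r = (12.60)² × 47460 = 7.53475×10^6 km³/s².
Transfer-ellipse semi-major axis a_t = (r₁ + r₂)/2 = (47460 + 1.711×10^5)/2 = 1.0928×10^5 km.
Transfer time t = π√(a_t³/μ) = π√((1.0928×10^5)³ / 7.53475×10^6) = 41345 s.
Converting: 41345 s ÷ 3600 s/hour = 11.48 hours.

t = 11.48 hours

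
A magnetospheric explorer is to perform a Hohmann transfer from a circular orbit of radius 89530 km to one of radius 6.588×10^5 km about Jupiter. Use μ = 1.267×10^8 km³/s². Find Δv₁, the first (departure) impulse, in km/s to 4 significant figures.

Semi-major axis of the transfer orbit: a_t = (89530 + 6.588×10^5)/2 = 3.74165×10^5 km.
On the circular orbit at r = 89530 km, v_c = √(μ/r) = 37.62 km/s.
Transfer-orbit speed at the same r (vis-viva, a = a_t): v_t = √[μ(2/r − 1/a_t)] = 49.92 km/s.
Δv₁ = |v_t − v_c| = |49.92 − 37.62| = 12.30 km/s.

Δv₁ = 12.30 km/s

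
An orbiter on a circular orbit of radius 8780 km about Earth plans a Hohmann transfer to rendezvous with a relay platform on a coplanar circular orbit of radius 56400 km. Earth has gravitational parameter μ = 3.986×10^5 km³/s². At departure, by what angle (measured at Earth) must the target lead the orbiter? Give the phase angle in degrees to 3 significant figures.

φ = 101°

Transfer-ellipse semi-major axis a_t = (r₁ + r₂)/2 = (8780 + 56400)/2 = 32590 km.
Transfer time t = π√(a_t³/μ) = 29275.7 s.
Target angular speed ω₂ = √(μ/r₂³) = 4.71357×10^-5 rad/s.
Angle swept by the target during transfer: ω₂·t = 1.3799 rad = 79.06°.
The orbiter traverses 180° on the transfer ellipse, so the target must lead by 180° − 79.06° = 101°.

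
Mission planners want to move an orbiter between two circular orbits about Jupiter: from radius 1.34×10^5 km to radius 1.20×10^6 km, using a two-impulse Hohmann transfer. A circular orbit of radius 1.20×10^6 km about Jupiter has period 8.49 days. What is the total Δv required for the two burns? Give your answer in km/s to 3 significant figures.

Δv = 16.2 km/s

From Kepler's third law T² = 4π²r³/μ at r = 1.20×10^6 km, T = 8.49 days = 8.49 × 86400 s = 7.33536×10^5 s: μ = 4π²r³/T² = 1.26783×10^8 km³/s².
Transfer-ellipse semi-major axis a_t = (r₁ + r₂)/2 = (1.340×10^5 + 1.200×10^6)/2 = 6.670×10^5 km.
At r₁ the circular-orbit speed is v₁ = √(μ/r₁) = 30.76 km/s.
On the transfer ellipse at r₁, vis-viva equation gives v_p = √[μ(2/r₁ − 1/a_t)] = 41.26 km/s.
First burn Δv₁ = |v_p − v₁| = 10.50 km/s.
At r₂, v₂ = √(μ/r₂) = 10.279 km/s.
Transfer-orbit speed at r₂: v_a = √[μ(2/r₂ − 1/a_t)] = 4.6071 km/s.
Second burn Δv₂ = |v₂ − v_a| = 5.672 km/s.
Total Δv = Δv₁ + Δv₂ = 16.17 km/s.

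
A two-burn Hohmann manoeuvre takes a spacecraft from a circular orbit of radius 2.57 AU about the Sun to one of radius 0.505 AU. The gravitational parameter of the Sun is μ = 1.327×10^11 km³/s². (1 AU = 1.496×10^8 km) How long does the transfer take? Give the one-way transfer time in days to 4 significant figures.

In km: r₁ = 2.57 × 1.496×10^8 = 3.84472×10^8 km; r₂ = 0.505 × 1.496×10^8 = 7.5548×10^7 km.
The Hohmann ellipse has a_t = (r₁ + r₂)/2 = 2.3001×10^8 km.
Half the transfer-orbit period gives t = π√(a_t³/μ) = 3.0084×10^7 s.
Converting: 3.0084×10^7 s ÷ 86400 s/day = 348.2 days.

t = 348.2 days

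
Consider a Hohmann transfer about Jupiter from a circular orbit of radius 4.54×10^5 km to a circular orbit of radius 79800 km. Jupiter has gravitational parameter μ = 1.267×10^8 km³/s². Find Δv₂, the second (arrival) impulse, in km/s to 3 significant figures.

Semi-major axis of the transfer orbit: a_t = (4.540×10^5 + 79800)/2 = 2.669×10^5 km.
Circular speed at r = 79800 km: v_c = √(μ/r) = 39.85 km/s.
Vis-viva on the transfer ellipse at r = 79800 km gives v_t = √[μ(2/r − 1/a_t)] = 51.97 km/s.
Δv₂ = |v_t − v_c| = |51.97 − 39.85| = 12.12 km/s.

Δv₂ = 12.1 km/s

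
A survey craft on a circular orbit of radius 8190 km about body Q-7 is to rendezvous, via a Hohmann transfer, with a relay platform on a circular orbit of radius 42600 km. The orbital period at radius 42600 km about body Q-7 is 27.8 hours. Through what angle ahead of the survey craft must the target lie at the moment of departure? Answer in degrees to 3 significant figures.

φ = 97.2°

From Kepler's third law T² = 4π²r³/μ at r = 42600 km, T = 27.8 hours = 27.8 × 3600 s = 1.0008×10^5 s: μ = 4π²r³/T² = 3.04715×10^5 km³/s².
Semi-major axis of the transfer orbit: a_t = (8190 + 42600)/2 = 25395 km.
Transfer time t = π√(a_t³/μ) = 23031.7 s.
The target's mean motion on its circular orbit is ω₂ = √(μ/r₂³) = 6.27816×10^-5 rad/s.
Angle swept by the target during transfer: ω₂·t = 1.44597 rad = 82.848°.
Arrival is 180° from departure on the ellipse, so φ = 180° − 82.848° = 97.2°.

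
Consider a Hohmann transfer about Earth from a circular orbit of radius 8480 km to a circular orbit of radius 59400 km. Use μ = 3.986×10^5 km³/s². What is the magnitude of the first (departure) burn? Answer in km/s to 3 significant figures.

Semi-major axis of the transfer orbit: a_t = (8480 + 59400)/2 = 33940 km.
Circular speed at r = 8480 km: v_c = √(μ/r) = 6.856 km/s.
Transfer-orbit speed at the same r (vis-viva, a = a_t): v_t = √[μ(2/r − 1/a_t)] = 9.070 km/s.
Δv₁ = |v_t − v_c| = |9.070 − 6.856| = 2.214 km/s.

Δv₁ = 2.21 km/s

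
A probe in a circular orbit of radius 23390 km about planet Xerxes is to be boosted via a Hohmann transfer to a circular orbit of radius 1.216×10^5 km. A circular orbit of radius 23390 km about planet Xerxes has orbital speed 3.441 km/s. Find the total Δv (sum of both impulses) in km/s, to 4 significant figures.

Δv = 1.667 km/s

From the circular-orbit relation v² = μ/r at r = 23390 km: μ = v²r = (3.441)² × 23390 = 2.76949×10^5 km³/s².
Semi-major axis of the transfer orbit: a_t = (23390 + 1.216×10^5)/2 = 72495 km.
At r₁ the circular-orbit speed is v₁ = √(μ/r₁) = 3.4410 km/s.
On the transfer ellipse at r₁, vis-viva gives v_p = √[μ(2/r₁ − 1/a_t)] = 4.4565 km/s.
First burn Δv₁ = |v_p − v₁| = 1.0155 km/s.
At r₂, v₂ = √(μ/r₂) = 1.50915 km/s.
Transfer-orbit speed at r₂: v_a = √[μ(2/r₂ − 1/a_t)] = 0.857224 km/s.
Second burn Δv₂ = |v₂ − v_a| = 0.65193 km/s.
Total Δv = Δv₁ + Δv₂ = 1.667 km/s.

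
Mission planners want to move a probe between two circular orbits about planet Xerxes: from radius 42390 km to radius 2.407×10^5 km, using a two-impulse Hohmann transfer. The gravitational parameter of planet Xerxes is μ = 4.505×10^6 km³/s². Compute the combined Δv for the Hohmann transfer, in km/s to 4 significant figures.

Semi-major axis of the transfer orbit: a_t = (42390 + 2.407×10^5)/2 = 1.41545×10^5 km.
Circular speed at r₁: v₁ = √(μ/r₁) = √(4.505×10^6/42390) = 10.309 km/s.
Transfer-orbit speed at r₁ (vis-viva equation): v_p = √[μ(2/r₁ − 1/a_t)] = 13.443 km/s.
First burn Δv₁ = |v_p − v₁| = 3.134 km/s.
At r₂, v₂ = √(μ/r₂) = 4.3262 km/s.
Transfer-orbit speed at r₂: v_a = √[μ(2/r₂ − 1/a_t)] = 2.3675 km/s.
Second burn Δv₂ = |v₂ − v_a| = 1.959 km/s.
Total Δv = Δv₁ + Δv₂ = 5.093 km/s.

Δv = 5.093 km/s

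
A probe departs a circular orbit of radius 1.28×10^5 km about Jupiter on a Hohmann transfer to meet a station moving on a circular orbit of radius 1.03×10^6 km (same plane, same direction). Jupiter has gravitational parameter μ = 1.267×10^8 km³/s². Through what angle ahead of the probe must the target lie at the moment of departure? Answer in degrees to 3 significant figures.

φ = 104°

Semi-major axis of the transfer orbit: a_t = (1.280×10^5 + 1.030×10^6)/2 = 5.790×10^5 km.
Transfer time t = π√(a_t³/μ) = 1.2296×10^5 s.
Target angular speed ω₂ = √(μ/r₂³) = 1.0768×10^-5 rad/s.
Angle swept by the target during transfer: ω₂·t = 1.324 rad = 75.86°.
The probe traverses 180° on the transfer ellipse, so the target must lead by 180° − 75.86° = 104°.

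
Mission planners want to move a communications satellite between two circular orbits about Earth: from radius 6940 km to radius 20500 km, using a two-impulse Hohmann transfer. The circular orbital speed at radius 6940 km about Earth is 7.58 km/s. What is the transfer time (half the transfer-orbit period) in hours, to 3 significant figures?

From the circular-orbit relation v² = μ/r at r = 6940 km: μ = v²r = (7.58)² × 6940 = 3.98747×10^5 km³/s².
Semi-major axis of the transfer orbit: a_t = (6940 + 20500)/2 = 13720 km.
By Kepler's third law the transfer-orbit period is T = 2π√(a_t³/μ), so t = T/2 = 7995 s.
Converting: 7995 s ÷ 3600 s/hour = 2.22 hours.

t = 2.22 hours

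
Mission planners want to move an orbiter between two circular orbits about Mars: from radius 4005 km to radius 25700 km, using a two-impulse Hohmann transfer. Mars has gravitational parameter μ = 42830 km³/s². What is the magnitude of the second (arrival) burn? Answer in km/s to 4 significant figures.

The Hohmann ellipse has a_t = (r₁ + r₂)/2 = 14852.5 km.
On the circular orbit at r = 25700 km, v_c = √(μ/r) = 1.291 km/s.
Transfer-orbit speed at the same r (vis-viva, a = a_t): v_t = √[μ(2/r − 1/a_t)] = 0.6704 km/s.
Δv₂ = |v_t − v_c| = |0.6704 − 1.291| = 0.6206 km/s.

Δv₂ = 0.6206 km/s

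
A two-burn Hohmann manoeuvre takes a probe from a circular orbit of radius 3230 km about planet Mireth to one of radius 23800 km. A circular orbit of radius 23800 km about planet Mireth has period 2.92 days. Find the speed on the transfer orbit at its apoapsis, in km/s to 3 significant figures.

From Kepler's third law T² = 4π²r³/μ at r = 23800 km, T = 2.92 days = 2.92 × 86400 s = 2.52288×10^5 s: μ = 4π²r³/T² = 8361.75 km³/s².
The Hohmann ellipse has a_t = (r₁ + r₂)/2 = 13515 km.
The apoapsis of the transfer ellipse is at r = 23800 km.
Applying v² = μ(2/r − 1/a_t): v = 0.2898 km/s.

v = 0.290 km/s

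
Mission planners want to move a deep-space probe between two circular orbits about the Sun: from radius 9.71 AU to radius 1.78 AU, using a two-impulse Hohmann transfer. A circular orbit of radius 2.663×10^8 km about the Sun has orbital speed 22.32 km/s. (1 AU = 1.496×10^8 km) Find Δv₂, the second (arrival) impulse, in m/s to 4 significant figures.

Δv₂ = 6698 m/s

From the circular-orbit relation v² = μ/r at r = 2.663×10^8 km: μ = v²r = (22.32)² × 2.663×10^8 = 1.32666×10^11 km³/s².
In km: r₁ = 9.71 × 1.496×10^8 = 1.452616×10^9 km; r₂ = 1.78 × 1.496×10^8 = 2.66288×10^8 km.
Transfer-ellipse semi-major axis a_t = (r₁ + r₂)/2 = (1.452616×10^9 + 2.66288×10^8)/2 = 8.59452×10^8 km.
Circular speed at r = 2.66288×10^8 km: v_c = √(μ/r) = 22.3205 km/s.
Transfer-orbit speed at the same r (vis-viva, a = a_t): v_t = √[μ(2/r − 1/a_t)] = 29.0181 km/s.
Δv₂ = |v_t − v_c| = |29.0181 − 22.3205| = 6.698 km/s.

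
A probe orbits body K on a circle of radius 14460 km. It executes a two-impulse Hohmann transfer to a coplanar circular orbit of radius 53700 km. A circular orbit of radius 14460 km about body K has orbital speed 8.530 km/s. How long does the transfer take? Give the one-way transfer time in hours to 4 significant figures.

From the circular-orbit relation v² = μ/r at r = 14460 km: μ = v²r = (8.530)² × 14460 = 1.05212×10^6 km³/s².
The Hohmann ellipse has a_t = (r₁ + r₂)/2 = 34080 km.
By Kepler's third law the transfer-orbit period is T = 2π√(a_t³/μ), so t = T/2 = 19270 s.
Converting: 19270 s ÷ 3600 s/hour = 5.353 hours.

t = 5.353 hours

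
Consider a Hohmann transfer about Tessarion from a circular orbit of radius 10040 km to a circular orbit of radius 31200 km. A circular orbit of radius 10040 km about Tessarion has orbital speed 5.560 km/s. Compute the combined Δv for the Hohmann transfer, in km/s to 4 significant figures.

Δv = 2.232 km/s

From the circular-orbit relation v² = μ/r at r = 10040 km: μ = v²r = (5.560)² × 10040 = 3.10373×10^5 km³/s².
Transfer-ellipse semi-major axis a_t = (r₁ + r₂)/2 = (10040 + 31200)/2 = 20620 km.
At r₁ the circular-orbit speed is v₁ = √(μ/r₁) = 5.560 km/s.
On the transfer ellipse at r₁, vis-viva gives v_p = √[μ(2/r₁ − 1/a_t)] = 6.839 km/s.
First burn Δv₁ = |v_p − v₁| = 1.279 km/s.
Circular speed at r₂: v₂ = √(μ/r₂) = 3.1540 km/s.
Transfer-orbit speed at r₂: v_a = √[μ(2/r₂ − 1/a_t)] = 2.2008 km/s.
Second burn Δv₂ = |v₂ − v_a| = 0.9532 km/s.
Δv = Δv₁ + Δv₂ = 1.279 + 0.9532 = 2.232 km/s.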